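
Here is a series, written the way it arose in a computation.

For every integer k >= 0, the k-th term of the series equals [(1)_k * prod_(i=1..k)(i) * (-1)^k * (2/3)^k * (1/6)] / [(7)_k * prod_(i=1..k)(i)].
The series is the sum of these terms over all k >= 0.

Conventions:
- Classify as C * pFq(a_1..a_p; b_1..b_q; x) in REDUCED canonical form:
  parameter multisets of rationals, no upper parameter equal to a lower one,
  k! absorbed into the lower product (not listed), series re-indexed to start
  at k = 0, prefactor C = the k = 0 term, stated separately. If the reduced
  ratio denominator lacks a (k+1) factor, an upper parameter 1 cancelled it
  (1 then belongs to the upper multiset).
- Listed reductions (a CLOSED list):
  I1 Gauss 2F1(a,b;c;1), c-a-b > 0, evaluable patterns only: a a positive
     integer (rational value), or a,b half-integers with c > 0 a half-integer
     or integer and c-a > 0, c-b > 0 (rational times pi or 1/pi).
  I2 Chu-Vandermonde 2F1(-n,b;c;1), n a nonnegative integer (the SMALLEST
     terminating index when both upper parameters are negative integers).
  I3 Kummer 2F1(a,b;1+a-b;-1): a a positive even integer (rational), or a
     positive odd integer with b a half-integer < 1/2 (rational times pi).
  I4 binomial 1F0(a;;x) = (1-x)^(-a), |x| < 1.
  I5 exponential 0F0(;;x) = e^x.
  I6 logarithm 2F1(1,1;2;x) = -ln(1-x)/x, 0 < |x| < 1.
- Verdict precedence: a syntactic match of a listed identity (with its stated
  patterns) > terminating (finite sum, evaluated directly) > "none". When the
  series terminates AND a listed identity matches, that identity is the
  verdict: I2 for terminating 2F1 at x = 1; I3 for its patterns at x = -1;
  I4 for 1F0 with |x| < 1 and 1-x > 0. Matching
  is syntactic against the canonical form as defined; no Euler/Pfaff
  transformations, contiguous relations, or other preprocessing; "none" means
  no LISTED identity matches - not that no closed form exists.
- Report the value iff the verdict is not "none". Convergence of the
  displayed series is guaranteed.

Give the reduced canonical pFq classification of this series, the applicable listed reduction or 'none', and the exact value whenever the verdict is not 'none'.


This is 1/6 * 2F1(1, 1; 7; -2/3) in reduced canonical form. Verdict: none - this 2F1 at x = -2/3 matches no listed pattern, and upper {1, 1} holds no stopper.

Key step: t_0 being 1/6, the (-1)^k factor (prefactor 1/6) folds into the argument's sign.
Adjacent-term ratio: r(k) = (-2/3) * (k+1) (k+1) / [(k+7) (k+1)] - rational in k. x = (-2/3); t_0 = 1/6; negate the roots.


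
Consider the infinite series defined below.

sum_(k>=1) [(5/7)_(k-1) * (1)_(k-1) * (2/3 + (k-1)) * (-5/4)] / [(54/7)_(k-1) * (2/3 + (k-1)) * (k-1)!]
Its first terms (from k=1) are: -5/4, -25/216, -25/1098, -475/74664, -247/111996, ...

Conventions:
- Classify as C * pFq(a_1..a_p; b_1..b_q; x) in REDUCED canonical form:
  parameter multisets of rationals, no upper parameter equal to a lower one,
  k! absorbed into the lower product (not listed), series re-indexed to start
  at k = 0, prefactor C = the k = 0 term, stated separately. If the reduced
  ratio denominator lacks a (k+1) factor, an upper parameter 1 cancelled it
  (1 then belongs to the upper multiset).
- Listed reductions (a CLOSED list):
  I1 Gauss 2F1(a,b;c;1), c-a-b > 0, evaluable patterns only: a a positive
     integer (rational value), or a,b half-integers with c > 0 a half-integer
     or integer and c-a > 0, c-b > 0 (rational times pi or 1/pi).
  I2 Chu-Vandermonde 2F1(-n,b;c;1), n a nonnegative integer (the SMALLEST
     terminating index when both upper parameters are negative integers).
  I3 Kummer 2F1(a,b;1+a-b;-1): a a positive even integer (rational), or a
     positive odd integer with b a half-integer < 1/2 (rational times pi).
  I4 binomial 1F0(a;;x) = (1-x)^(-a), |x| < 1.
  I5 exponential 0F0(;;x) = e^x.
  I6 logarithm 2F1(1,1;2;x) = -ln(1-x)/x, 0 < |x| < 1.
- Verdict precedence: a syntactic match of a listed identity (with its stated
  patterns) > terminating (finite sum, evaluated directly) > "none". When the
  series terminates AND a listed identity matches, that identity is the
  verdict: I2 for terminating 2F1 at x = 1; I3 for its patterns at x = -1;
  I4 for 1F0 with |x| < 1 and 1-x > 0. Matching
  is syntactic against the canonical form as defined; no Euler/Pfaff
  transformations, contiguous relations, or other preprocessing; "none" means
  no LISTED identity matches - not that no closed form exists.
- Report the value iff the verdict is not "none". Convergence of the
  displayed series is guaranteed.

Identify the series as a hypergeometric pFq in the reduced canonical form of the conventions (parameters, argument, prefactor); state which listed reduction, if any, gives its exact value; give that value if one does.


The series (x = 1) is 2F1: upper {5/7, 1}, lower {54/7}, prefactor -5/4. Verdict at x = 1: Gauss (I1, integer-parameter pattern) matches (x = 1: the Gamma ratio telescopes since c-a-b = 6 > 0 and a = 1 in Z>0). Value: -235/168.

Key step: x = 1 and the factor k + 2/3 cancels (top and bottom), leaving prefactor -5/4.
Step ratio: r(k) = 1 * (k+5/7) (k+1) / [(k+54/7) (k+1)] - poly over poly, x = 1 from leading terms; C = -5/4 at k = 0.


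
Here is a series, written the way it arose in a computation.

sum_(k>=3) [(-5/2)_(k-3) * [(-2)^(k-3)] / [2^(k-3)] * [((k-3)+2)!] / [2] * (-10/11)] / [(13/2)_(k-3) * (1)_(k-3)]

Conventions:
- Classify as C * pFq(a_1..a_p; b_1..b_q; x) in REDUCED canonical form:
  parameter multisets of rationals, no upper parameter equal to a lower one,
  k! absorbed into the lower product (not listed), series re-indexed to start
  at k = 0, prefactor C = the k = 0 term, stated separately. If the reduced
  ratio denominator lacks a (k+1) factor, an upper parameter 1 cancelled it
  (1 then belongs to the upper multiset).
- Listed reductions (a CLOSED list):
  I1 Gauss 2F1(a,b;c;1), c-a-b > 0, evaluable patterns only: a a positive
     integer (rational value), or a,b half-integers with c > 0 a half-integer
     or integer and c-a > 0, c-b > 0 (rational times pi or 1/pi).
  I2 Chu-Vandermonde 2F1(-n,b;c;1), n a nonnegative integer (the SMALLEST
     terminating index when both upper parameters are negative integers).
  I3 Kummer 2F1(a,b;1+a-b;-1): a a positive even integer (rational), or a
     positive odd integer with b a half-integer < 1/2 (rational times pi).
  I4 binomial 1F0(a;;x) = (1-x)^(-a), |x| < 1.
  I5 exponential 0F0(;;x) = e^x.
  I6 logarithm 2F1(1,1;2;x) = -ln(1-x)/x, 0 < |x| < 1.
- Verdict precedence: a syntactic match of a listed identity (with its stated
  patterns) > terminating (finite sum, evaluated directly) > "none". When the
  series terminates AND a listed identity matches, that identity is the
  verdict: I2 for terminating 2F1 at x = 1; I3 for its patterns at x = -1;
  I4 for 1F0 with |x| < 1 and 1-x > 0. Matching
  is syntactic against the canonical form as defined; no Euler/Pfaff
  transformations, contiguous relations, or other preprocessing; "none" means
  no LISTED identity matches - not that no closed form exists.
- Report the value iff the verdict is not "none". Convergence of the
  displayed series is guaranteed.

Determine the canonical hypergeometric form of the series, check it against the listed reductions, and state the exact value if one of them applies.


This is -10/11 * 2F1(-5/2, 3; 13/2; -1) in reduced canonical form. Verdict at x = -1: the Kummer evaluation I3 matches (x = -1; c = 13/2 equals 1+a-b for upper {-5/2, 3}: listed pattern). Its exact value is (-1575/2048) * pi.

The tell: with t_0 = -10/11, the two k-th powers (prefactor -10/11) combine into one argument.
Consecutive-term ratio: r(k) = (-1) * (k-5/2) (k+3) / [(k+13/2) (k+1)] - poly over poly, x = (-1) from leading terms; C = -10/11 at k = 0.


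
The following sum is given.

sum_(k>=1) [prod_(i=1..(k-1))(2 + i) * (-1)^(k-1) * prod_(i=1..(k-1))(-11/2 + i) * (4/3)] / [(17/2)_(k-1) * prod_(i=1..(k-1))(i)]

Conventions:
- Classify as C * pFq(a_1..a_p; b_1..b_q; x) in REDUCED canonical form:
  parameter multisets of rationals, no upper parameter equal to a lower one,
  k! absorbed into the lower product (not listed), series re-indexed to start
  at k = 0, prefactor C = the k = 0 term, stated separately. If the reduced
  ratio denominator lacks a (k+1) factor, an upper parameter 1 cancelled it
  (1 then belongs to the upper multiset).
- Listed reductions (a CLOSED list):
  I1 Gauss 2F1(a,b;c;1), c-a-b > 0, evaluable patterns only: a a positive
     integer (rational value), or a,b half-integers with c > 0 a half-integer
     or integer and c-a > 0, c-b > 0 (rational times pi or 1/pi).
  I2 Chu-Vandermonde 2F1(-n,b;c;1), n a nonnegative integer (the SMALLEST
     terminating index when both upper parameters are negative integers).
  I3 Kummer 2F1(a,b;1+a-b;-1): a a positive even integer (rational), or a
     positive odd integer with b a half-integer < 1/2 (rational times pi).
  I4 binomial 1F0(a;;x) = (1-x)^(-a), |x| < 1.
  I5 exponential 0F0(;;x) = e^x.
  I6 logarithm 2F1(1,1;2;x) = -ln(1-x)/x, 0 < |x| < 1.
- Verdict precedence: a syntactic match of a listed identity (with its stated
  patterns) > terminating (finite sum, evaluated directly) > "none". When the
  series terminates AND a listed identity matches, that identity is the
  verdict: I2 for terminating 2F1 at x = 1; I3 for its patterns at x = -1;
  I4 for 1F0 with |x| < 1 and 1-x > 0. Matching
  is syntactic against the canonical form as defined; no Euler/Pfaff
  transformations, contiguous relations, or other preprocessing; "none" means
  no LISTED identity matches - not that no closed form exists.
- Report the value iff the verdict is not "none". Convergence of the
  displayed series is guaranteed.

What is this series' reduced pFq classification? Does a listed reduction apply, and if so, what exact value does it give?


With C = 4/3: the canonical form is 2F1(-9/2, 3; 17/2; -1). Verdict: Kummer's theorem (I3) applies (x = -1; c = 17/2 equals 1+a-b for upper {-9/2, 3}: listed pattern). Sum: (15015/8192) * pi.

The tell: t_0 = 4/3 here, and the running product (C = 4/3) telescopes to a rising factorial.
Adjacent-term ratio: r(k) = (-1) * (k-9/2) (k+3) / [(k+17/2) (k+1)] - rational in k, leading ratio (-1); with t_0 = 4/3, classification follows.


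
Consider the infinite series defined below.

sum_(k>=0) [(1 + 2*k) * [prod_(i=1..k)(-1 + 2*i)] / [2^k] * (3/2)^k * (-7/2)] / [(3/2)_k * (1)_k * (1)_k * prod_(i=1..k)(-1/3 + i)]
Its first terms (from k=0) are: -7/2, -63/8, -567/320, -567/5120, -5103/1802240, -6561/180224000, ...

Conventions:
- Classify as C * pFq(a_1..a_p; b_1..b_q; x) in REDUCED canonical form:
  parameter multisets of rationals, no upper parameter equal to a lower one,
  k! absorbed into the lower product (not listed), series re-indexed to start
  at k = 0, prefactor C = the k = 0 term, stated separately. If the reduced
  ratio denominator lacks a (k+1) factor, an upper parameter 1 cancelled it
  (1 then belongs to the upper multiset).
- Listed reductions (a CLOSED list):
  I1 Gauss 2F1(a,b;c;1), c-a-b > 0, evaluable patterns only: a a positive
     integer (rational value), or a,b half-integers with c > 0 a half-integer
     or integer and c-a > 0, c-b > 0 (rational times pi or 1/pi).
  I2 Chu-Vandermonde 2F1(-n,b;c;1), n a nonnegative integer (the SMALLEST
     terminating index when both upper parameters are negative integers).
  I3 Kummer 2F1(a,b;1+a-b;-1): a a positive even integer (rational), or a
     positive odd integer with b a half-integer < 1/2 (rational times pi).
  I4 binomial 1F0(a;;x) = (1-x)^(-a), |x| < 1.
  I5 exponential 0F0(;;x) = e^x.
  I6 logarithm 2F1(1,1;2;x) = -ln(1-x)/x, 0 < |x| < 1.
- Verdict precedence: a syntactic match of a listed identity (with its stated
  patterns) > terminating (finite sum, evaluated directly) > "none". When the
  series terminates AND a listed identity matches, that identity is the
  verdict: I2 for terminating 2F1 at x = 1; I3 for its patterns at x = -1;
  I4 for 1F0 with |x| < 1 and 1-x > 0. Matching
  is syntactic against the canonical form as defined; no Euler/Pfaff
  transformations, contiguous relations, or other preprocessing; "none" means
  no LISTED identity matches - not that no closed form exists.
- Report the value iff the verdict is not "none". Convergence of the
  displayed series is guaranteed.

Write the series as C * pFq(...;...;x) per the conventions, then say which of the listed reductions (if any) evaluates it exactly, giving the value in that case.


Key observation: with t_0 = -7/2, the parameter 3/2 appears in both the upper and lower lists and cancels.
Consecutive-term ratio: r(k) = (3/2) * 1 / [(k+2/3) (k+1) (k+1)] - poly over poly, x = (3/2) from leading terms; C = -7/2 at k = 0.

At argument 3/2: a 0F2 with upper {-}, lower {2/3, 1}, scaled by C = -7/2. Verdict: none (x = 3/2): each listed identity misses the multisets {-} ; {2/3, 1}.


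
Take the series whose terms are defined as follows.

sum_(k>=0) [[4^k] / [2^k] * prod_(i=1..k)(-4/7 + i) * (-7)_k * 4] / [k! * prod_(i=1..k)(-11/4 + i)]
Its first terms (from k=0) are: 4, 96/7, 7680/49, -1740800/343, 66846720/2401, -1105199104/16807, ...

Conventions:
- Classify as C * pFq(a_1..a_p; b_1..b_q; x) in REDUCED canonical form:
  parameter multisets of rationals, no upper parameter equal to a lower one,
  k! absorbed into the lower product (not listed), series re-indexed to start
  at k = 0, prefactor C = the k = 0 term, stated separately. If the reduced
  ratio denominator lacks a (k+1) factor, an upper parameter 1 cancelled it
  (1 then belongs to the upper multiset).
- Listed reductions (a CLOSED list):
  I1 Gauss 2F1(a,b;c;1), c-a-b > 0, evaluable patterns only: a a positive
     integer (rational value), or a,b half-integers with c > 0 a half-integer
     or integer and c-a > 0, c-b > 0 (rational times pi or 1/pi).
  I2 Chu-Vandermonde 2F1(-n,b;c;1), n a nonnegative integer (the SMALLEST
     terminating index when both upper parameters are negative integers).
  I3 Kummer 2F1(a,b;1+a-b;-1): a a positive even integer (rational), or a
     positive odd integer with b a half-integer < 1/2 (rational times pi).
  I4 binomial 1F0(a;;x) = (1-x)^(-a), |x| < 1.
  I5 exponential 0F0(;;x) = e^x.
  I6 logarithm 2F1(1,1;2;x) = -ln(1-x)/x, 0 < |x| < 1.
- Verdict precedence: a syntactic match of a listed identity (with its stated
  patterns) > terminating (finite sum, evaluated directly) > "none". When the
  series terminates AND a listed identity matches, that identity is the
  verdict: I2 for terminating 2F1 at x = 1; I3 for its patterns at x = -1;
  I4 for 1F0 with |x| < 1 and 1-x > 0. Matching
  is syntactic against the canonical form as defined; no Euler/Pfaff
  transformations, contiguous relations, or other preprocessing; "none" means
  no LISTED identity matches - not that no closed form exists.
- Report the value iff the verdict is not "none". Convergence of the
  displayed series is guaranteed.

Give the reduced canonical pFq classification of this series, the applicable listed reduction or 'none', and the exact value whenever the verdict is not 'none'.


Prefactor 4, argument 2: 2F1 with upper {-7, 3/7} over lower {-7/4}. Verdict: terminating (-7 upstairs). 8 nonzero terms in all; added directly. Value: -278450824196/224827239.

Key step: x = 2 and the lower running product (C = 4) is a rising factorial.
Consecutive-term ratio: r(k) = 2 * (k-7) (k+3/7) / [(k-7/4) (k+1)] - poly over poly, x = 2 from leading terms; C = 4 at k = 0.


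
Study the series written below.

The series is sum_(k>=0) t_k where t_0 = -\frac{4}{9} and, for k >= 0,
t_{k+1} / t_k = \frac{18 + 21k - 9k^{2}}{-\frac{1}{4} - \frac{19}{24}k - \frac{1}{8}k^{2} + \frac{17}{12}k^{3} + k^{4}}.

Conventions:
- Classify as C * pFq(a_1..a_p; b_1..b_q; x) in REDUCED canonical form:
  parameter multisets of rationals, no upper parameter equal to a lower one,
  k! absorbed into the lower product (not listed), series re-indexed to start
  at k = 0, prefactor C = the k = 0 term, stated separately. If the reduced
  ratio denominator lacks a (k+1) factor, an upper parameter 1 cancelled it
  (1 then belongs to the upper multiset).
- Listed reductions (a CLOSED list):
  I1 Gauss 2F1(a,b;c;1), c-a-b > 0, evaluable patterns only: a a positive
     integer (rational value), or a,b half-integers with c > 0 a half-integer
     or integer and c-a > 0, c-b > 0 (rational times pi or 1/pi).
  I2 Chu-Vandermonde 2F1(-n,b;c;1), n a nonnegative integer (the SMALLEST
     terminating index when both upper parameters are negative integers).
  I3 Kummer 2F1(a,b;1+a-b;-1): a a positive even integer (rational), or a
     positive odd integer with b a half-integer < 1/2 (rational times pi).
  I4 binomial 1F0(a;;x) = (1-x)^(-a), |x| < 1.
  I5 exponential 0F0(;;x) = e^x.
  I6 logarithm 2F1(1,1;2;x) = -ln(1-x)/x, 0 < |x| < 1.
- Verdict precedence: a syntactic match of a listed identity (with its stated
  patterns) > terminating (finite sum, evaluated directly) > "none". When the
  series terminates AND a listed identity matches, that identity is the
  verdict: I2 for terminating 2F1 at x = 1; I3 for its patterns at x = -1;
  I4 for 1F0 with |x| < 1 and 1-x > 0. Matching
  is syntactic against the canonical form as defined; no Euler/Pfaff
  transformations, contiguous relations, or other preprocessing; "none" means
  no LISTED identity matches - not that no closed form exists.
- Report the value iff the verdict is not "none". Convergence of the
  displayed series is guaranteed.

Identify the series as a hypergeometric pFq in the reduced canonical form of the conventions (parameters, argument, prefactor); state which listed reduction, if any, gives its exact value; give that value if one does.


Canonical form: C = -\frac{4}{9} times 1F2 with upper {-3}, lower {-\frac{3}{4}, \frac{1}{2}}, x = -9. Verdict: terminating at k = 3: the factor (-3)_k kills every later term; summing the 4 survivors is exact. Value: \frac{345788}{225}.

Key observation: with t_0 = -\frac{4}{9}, cancel k + 2/3 from the displayed ratio first; then prefactor -4/9.
Ratio: r(k) = -9 * (k-3) / [(k-\frac{3}{4}) (k+\frac{1}{2}) (k+1)] - rational in k. x = -9; t_0 = -\frac{4}{9}; negate the roots.


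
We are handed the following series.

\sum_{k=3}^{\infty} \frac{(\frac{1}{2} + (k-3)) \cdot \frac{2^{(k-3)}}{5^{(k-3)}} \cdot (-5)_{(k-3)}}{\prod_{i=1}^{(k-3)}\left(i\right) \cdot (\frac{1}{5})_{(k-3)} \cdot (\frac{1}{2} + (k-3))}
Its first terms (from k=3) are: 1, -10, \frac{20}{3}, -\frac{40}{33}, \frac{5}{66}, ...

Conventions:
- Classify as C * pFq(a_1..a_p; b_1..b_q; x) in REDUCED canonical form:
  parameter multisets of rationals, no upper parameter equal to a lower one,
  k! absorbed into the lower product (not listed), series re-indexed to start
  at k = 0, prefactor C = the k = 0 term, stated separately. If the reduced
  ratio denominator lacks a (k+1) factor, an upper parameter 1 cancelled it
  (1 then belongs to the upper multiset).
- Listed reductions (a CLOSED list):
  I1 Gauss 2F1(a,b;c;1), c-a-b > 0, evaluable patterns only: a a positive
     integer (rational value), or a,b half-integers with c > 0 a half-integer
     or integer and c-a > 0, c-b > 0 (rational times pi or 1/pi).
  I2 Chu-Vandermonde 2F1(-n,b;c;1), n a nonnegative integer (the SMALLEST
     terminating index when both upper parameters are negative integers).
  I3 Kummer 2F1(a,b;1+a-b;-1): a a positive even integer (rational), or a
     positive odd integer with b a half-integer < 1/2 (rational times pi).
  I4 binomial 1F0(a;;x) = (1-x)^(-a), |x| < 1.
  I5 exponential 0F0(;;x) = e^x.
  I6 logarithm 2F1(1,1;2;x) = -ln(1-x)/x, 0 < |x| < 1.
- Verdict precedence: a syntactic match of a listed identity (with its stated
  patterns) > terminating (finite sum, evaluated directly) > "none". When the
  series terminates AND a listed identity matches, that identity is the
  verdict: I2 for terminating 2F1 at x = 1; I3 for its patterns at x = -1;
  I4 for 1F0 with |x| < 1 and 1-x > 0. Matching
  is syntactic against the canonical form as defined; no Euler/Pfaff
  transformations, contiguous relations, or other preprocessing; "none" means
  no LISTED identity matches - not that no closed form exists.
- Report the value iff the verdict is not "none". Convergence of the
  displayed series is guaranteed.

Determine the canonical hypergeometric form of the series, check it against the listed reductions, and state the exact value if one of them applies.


Canonical form: C = 1 times 1F1 with upper {-5}, lower {\frac{1}{5}}, x = \frac{2}{5}. Verdict: terminating - no listed pattern fits, but -5 in the upper list cuts the series at k = 5; direct evaluation. Value: -\frac{4811}{1386}.

Key step: with t_0 = 1, the two geometric factors (C = 1) combine into one argument.
Step ratio: r(k) = \frac{2}{5} * (k-5) / [(k+\frac{1}{5}) (k+1)] - rational; roots negated = parameters, x = \frac{2}{5}, C = 1.


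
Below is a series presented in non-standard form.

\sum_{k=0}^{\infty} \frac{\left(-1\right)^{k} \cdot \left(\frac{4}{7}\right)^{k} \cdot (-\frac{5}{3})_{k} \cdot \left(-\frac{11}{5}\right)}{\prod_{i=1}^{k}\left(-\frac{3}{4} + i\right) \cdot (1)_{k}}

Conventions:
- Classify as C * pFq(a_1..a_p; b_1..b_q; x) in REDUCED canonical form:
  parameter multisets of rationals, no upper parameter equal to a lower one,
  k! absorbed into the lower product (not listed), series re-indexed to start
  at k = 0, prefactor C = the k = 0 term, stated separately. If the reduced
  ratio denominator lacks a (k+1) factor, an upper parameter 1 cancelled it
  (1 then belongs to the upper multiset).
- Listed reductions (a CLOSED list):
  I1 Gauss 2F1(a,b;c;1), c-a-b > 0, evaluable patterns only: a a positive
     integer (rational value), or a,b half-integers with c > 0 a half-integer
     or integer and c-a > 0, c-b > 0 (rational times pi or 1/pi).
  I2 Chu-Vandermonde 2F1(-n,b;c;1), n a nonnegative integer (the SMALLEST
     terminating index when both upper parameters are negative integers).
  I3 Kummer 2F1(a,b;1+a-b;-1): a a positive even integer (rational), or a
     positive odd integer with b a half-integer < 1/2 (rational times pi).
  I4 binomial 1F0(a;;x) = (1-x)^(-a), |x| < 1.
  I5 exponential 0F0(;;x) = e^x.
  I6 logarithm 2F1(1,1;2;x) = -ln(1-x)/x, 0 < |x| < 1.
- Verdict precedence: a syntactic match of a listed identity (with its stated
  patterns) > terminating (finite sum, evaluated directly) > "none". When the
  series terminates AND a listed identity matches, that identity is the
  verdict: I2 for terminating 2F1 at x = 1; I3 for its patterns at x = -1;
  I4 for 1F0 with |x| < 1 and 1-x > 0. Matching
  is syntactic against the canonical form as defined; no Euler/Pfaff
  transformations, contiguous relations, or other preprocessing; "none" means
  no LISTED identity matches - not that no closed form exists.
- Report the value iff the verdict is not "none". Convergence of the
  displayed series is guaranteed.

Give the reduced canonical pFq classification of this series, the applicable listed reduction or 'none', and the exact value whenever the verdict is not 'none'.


Key step: with t_0 = -\frac{11}{5}, (1)_k (C = -11/5, x = -4/7) is k! itself.
Step ratio: r(k) = -\frac{4}{7} * (k-\frac{5}{3}) / [(k+\frac{1}{4}) (k+1)] - rational in k, leading ratio -\frac{4}{7}; with t_0 = -\frac{11}{5}, classification follows.

Reduced: x = -\frac{4}{7}, 1F1, upper = {-\frac{5}{3}}, lower = {\frac{1}{4}}, C = -\frac{11}{5}. Verdict: none - at argument -\frac{4}{7} the multisets {-\frac{5}{3}} ; {\frac{1}{4}} match no listed identity.


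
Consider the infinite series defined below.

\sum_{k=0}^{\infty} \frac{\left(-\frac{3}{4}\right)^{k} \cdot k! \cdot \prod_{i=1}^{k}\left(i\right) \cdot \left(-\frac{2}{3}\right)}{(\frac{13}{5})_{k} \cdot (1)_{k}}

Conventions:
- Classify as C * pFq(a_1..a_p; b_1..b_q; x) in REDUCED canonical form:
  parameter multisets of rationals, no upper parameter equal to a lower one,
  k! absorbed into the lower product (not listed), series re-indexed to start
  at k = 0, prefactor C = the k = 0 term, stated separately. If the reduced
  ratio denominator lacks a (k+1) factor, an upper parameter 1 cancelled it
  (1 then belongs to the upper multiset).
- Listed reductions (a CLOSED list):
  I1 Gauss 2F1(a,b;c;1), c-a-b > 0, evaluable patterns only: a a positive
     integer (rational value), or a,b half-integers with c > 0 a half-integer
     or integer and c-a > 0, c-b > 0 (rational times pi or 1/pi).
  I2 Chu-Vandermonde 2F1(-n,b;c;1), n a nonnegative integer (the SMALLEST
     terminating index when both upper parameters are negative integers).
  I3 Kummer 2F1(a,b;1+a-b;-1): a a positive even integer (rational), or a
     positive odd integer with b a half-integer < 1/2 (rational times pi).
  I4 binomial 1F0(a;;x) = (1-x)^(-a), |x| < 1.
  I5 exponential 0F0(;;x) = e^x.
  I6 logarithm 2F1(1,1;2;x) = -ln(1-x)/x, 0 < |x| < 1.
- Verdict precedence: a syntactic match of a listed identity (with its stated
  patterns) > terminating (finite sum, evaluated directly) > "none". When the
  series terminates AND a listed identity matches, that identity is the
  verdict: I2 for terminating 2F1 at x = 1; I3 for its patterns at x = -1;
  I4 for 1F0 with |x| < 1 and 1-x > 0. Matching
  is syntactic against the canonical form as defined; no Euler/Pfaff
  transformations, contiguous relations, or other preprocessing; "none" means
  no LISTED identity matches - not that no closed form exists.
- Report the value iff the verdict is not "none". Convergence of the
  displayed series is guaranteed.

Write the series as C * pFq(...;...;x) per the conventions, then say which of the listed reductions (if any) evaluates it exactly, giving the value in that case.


This is -\frac{2}{3} * 2F1(1, 1; \frac{13}{5}; -\frac{3}{4}) in reduced canonical form. Verdict: no listed reduction: x = -\frac{3}{4} and upper {1, 1} fail every I1-I6 pattern.

Key observation: t_0 being -\frac{2}{3}, the running product (C = -2/3) telescopes to a rising factorial.
Step ratio: r(k) = -\frac{3}{4} * (k+1) (k+1) / [(k+\frac{13}{5}) (k+1)] - rational; roots negated = parameters, x = -\frac{3}{4}, C = -\frac{2}{3}.


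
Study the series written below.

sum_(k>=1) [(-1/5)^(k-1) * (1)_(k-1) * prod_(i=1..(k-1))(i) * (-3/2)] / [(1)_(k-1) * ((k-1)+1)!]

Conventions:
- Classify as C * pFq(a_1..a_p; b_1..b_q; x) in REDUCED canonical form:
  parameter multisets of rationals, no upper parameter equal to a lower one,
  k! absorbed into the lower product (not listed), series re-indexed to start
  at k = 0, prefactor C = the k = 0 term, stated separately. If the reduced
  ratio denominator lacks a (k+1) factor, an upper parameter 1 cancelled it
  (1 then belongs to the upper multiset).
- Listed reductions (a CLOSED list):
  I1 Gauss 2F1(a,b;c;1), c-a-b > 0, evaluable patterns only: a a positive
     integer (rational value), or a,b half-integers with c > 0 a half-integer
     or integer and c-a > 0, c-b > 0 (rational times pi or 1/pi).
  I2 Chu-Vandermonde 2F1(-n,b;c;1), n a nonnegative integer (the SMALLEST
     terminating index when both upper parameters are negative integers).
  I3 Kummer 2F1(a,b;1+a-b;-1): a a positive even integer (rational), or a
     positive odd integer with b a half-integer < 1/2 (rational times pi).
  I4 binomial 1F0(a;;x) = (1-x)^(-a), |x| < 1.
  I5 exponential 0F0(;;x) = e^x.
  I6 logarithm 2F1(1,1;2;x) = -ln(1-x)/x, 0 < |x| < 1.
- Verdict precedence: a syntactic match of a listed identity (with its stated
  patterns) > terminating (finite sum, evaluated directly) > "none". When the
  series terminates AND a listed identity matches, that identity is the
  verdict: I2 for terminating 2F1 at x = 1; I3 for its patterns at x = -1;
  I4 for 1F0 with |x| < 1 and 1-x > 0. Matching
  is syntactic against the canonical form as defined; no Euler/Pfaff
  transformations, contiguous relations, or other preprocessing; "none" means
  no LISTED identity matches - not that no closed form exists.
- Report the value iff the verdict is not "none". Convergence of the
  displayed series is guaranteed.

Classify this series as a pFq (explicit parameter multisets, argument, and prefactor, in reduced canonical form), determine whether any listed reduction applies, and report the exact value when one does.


Prefactor -3/2, argument -1/5: 2F1 with upper {1, 1} over lower {2}. Verdict: this is the I6 logarithm reduction (the logarithm: parameters (1,1;2), x = -1/5). Its exact value is (-15/2) * ln(6/5).

The tell: from the first term -3/2: the denominator's factorial ratio (C = -3/2) is a lower Pochhammer.
Consecutive-term ratio: r(k) = (-1/5) * (k+1) (k+1) / [(k+2) (k+1)] - rational; roots negated = parameters, x = (-1/5), C = -3/2.


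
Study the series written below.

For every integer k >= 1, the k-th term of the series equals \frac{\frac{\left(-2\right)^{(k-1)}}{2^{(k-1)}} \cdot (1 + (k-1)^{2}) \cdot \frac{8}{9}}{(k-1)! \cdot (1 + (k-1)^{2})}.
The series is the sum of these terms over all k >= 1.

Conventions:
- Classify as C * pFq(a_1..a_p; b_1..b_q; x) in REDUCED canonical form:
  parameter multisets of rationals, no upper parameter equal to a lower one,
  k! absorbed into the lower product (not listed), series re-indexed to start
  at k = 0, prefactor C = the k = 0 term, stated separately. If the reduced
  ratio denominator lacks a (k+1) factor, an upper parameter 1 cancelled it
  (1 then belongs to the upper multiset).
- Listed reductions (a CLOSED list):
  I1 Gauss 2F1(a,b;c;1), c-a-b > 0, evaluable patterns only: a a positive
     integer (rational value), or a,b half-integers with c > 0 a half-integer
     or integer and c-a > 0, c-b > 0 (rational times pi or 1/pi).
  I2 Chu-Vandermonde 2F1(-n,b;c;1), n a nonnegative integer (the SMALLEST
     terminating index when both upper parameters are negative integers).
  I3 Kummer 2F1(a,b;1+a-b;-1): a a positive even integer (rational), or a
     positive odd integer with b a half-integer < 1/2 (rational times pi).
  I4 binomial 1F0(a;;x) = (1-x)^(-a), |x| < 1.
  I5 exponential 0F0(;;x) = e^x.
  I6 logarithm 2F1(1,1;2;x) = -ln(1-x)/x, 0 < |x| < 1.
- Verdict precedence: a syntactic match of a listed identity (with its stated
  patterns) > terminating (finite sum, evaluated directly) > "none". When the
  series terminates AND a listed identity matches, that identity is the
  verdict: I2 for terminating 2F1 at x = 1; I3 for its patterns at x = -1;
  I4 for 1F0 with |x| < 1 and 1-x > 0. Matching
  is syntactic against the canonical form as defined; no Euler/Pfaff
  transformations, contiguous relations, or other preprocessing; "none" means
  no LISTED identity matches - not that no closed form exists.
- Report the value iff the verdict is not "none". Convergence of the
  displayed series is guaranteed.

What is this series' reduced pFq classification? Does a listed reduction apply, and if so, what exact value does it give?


The tell: from the first term \frac{8}{9}: k^2 + 1 divides numerator and denominator alike; C = 8/9 after cancelling.
Adjacent-term ratio: r(k) = -1 * 1 / [(k+1)] - rational; roots negated = parameters, x = -1, C = \frac{8}{9}.

Reduced: x = -1, 0F0, upper = {-}, lower = {-}, C = \frac{8}{9}. Verdict at x = -1: the I5 exponential reduction matches (the 0F0 exponential series at x = -1). Sum: \frac{8}{9} \cdot e^{-1}.


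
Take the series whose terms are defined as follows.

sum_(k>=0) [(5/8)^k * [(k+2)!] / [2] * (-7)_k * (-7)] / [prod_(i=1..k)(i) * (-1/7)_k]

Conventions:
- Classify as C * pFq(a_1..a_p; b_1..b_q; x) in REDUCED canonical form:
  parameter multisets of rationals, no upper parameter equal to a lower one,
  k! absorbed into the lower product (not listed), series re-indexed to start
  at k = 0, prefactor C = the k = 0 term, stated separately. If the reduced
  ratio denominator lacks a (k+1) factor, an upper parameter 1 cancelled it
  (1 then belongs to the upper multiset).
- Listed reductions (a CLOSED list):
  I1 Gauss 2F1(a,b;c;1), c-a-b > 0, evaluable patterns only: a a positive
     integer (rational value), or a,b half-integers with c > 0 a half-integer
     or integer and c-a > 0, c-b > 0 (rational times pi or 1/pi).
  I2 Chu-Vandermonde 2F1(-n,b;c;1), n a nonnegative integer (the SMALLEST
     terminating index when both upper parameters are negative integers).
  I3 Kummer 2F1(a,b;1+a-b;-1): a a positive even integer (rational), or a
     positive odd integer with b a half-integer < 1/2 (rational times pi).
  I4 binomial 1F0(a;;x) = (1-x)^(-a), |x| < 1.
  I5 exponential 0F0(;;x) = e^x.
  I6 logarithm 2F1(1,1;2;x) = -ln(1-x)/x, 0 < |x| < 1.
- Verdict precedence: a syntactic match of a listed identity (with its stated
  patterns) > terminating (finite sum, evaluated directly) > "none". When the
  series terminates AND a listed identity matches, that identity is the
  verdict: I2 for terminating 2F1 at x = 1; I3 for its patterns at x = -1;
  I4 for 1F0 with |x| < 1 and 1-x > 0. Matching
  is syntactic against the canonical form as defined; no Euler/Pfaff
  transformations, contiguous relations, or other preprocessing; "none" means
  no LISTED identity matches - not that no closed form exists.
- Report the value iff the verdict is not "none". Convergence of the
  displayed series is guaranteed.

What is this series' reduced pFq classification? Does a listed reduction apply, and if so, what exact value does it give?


The tell: from the first term -7: the factorial ratio (C = -7) (k+a-1)!/(a-1)! is a rising factorial (a)_k.
Ratio: r(k) = (5/8) * (k-7) (k+3) / [(k-1/7) (k+1)] ; factor over Q: parameters, x = (5/8), and C = -7.

Classification (C = -7): 2F1 with upper {-7, 3}, lower {-1/7}, argument x = 5/8. Verdict: terminating - upper -7 stops the sum at k = 7; the 8 terms are added exactly. Sum: -608922073739/42755162112.


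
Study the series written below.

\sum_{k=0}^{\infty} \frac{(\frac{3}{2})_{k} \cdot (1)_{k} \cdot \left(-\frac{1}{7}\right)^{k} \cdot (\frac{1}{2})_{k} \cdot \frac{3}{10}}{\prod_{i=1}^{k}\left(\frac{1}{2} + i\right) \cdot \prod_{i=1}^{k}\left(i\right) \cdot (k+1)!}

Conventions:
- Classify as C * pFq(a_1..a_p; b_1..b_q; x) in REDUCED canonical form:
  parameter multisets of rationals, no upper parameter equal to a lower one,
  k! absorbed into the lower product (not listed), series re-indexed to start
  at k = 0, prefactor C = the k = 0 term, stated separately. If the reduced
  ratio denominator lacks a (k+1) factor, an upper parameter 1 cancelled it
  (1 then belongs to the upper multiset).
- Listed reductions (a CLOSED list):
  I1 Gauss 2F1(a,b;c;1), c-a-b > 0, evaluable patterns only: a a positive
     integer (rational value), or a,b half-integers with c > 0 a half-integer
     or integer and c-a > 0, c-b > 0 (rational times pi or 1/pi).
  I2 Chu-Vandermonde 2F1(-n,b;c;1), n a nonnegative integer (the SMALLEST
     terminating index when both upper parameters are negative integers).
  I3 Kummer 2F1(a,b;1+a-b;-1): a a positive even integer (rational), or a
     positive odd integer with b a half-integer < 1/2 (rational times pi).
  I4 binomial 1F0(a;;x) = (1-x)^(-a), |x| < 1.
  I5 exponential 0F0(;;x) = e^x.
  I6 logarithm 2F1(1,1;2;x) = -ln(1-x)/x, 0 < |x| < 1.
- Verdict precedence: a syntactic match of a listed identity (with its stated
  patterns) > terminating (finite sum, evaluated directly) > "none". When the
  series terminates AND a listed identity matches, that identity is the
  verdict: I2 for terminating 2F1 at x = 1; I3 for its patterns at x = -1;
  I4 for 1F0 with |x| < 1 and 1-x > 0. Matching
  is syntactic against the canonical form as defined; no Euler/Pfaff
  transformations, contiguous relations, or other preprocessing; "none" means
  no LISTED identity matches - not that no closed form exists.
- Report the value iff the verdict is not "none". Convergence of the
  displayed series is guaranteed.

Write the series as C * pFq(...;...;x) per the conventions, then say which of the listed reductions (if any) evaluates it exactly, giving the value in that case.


First insight: t_0 = \frac{3}{10} here, and the parameter 3/2 appears in both the upper and lower lists and cancels.
Ratio: r(k) = -\frac{1}{7} * (k+\frac{1}{2}) (k+1) / [(k+2) (k+1)] ; factor over Q: parameters, x = -\frac{1}{7}, and C = \frac{3}{10}.

Canonical form: C = \frac{3}{10} times 2F1 with upper {\frac{1}{2}, 1}, lower {2}, x = -\frac{1}{7}. Verdict: none. Every listed pattern misses the 2F1 form at -\frac{1}{7}, upper {\frac{1}{2}, 1}.


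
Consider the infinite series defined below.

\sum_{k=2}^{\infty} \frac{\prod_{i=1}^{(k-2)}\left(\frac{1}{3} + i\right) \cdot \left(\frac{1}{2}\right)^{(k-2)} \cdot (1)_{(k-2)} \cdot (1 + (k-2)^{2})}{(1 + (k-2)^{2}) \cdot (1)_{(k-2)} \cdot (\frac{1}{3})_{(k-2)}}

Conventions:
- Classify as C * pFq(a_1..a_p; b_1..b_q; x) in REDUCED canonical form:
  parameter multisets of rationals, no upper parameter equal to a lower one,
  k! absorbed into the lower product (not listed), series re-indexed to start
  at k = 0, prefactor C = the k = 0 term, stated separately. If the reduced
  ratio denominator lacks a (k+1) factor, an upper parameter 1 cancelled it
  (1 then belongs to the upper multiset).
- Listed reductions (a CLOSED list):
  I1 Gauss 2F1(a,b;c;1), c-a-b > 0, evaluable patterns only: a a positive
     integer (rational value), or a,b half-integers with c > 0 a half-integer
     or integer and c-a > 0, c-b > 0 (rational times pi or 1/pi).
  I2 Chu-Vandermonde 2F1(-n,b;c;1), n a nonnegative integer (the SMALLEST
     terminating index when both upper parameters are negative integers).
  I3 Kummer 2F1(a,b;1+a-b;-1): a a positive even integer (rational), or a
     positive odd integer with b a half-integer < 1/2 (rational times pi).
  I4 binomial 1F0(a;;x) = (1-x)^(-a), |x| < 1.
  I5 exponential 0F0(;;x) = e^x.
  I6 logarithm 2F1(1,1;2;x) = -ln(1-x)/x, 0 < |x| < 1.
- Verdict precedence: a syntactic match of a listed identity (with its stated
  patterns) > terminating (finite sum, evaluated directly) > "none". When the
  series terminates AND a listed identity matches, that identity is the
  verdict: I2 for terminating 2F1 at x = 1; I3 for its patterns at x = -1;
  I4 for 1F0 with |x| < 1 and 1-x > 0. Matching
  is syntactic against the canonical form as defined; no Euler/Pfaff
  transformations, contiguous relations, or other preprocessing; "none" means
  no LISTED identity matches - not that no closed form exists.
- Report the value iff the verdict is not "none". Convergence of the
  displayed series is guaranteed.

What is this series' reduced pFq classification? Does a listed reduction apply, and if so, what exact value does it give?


Reduced: x = \frac{1}{2}, 2F1, upper = {1, \frac{4}{3}}, lower = {\frac{1}{3}}, C = 1. Verdict: none - at argument \frac{1}{2} the multisets {1, \frac{4}{3}} ; {\frac{1}{3}} match no listed identity.

First insight: t_0 = 1 here, and the running product (C = 1) telescopes to a rising factorial.
Adjacent-term ratio: r(k) = \frac{1}{2} * (k+1) (k+\frac{4}{3}) / [(k+\frac{1}{3}) (k+1)] - poly over poly, x = \frac{1}{2} from leading terms; C = 1 at k = 0.


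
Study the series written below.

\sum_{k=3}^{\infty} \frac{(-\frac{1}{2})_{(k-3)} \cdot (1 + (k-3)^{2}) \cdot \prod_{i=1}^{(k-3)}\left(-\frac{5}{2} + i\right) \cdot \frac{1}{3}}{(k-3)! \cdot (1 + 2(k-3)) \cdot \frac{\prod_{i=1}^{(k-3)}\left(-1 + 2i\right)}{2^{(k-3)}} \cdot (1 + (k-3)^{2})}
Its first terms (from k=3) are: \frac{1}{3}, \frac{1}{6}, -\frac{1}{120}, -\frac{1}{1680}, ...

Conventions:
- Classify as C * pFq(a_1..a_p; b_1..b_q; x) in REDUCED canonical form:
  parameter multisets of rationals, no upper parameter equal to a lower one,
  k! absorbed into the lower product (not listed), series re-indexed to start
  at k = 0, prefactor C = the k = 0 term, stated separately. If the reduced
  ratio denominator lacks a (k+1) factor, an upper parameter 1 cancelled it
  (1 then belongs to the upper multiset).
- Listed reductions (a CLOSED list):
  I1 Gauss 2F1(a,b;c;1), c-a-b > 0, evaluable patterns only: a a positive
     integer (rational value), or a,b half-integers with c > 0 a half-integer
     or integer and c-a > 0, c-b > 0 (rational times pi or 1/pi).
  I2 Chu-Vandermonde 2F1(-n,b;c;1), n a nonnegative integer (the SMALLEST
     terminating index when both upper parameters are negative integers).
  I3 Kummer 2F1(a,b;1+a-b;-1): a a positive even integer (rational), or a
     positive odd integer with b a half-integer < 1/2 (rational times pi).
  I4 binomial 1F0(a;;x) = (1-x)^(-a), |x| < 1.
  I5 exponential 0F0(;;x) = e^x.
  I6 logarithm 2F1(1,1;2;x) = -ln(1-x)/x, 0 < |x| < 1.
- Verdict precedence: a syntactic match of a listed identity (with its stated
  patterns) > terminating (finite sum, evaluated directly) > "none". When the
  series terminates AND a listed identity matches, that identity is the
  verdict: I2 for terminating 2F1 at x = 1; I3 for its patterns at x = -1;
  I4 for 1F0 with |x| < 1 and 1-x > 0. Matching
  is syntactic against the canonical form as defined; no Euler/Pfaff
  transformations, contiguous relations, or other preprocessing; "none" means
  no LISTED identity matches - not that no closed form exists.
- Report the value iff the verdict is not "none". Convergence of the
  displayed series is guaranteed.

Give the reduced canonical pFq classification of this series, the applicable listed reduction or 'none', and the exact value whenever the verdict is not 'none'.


This is \frac{1}{3} * 2F1(-\frac{3}{2}, -\frac{1}{2}; \frac{3}{2}; 1) in reduced canonical form. Verdict (x = 1): Gauss (I1, half-integer pattern) applies (x = 1; upper {-\frac{3}{2}, -\frac{1}{2}} half-integers, c = \frac{3}{2} in the evaluable pattern). Exact value: \frac{5}{32} \cdot \pi.

Key step: t_0 = \frac{1}{3} here, and the lower (2k+1) factor (C = 1/3, x = 1) shifts a half-integer Pochhammer.
Consecutive-term ratio: r(k) = 1 * (k-\frac{3}{2}) (k-\frac{1}{2}) / [(k+\frac{3}{2}) (k+1)] - rational in k. x = 1; t_0 = \frac{1}{3}; negate the roots.
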